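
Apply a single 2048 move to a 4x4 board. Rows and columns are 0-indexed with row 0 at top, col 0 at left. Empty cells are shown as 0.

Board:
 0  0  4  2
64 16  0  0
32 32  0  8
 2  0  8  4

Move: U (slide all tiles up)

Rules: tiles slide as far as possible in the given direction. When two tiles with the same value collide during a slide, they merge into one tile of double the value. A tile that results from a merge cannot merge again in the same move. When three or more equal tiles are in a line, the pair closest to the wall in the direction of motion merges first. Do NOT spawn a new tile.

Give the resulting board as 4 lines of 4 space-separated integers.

Answer: 64 16  4  2
32 32  8  8
 2  0  0  4
 0  0  0  0

Derivation:
Slide up:
col 0: [0, 64, 32, 2] -> [64, 32, 2, 0]
col 1: [0, 16, 32, 0] -> [16, 32, 0, 0]
col 2: [4, 0, 0, 8] -> [4, 8, 0, 0]
col 3: [2, 0, 8, 4] -> [2, 8, 4, 0]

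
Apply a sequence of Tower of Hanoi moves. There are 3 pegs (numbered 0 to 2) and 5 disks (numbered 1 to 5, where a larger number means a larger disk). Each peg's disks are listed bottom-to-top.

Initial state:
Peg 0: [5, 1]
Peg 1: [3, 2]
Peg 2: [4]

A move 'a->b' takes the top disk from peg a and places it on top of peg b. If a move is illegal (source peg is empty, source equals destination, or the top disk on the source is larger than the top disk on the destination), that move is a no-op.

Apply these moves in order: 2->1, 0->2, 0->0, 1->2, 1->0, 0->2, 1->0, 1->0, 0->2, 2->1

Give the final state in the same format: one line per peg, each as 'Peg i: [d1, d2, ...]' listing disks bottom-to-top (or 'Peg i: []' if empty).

After move 1 (2->1):
Peg 0: [5, 1]
Peg 1: [3, 2]
Peg 2: [4]

After move 2 (0->2):
Peg 0: [5]
Peg 1: [3, 2]
Peg 2: [4, 1]

After move 3 (0->0):
Peg 0: [5]
Peg 1: [3, 2]
Peg 2: [4, 1]

After move 4 (1->2):
Peg 0: [5]
Peg 1: [3, 2]
Peg 2: [4, 1]

After move 5 (1->0):
Peg 0: [5, 2]
Peg 1: [3]
Peg 2: [4, 1]

After move 6 (0->2):
Peg 0: [5, 2]
Peg 1: [3]
Peg 2: [4, 1]

After move 7 (1->0):
Peg 0: [5, 2]
Peg 1: [3]
Peg 2: [4, 1]

After move 8 (1->0):
Peg 0: [5, 2]
Peg 1: [3]
Peg 2: [4, 1]

After move 9 (0->2):
Peg 0: [5, 2]
Peg 1: [3]
Peg 2: [4, 1]

After move 10 (2->1):
Peg 0: [5, 2]
Peg 1: [3, 1]
Peg 2: [4]

Answer: Peg 0: [5, 2]
Peg 1: [3, 1]
Peg 2: [4]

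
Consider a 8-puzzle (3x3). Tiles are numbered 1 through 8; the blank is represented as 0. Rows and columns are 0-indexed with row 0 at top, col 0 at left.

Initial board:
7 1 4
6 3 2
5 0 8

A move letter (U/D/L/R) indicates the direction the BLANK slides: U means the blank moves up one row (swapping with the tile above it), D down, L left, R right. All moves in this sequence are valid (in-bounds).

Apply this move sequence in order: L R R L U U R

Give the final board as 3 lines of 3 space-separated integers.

Answer: 7 4 0
6 1 2
5 3 8

Derivation:
After move 1 (L):
7 1 4
6 3 2
0 5 8

After move 2 (R):
7 1 4
6 3 2
5 0 8

After move 3 (R):
7 1 4
6 3 2
5 8 0

After move 4 (L):
7 1 4
6 3 2
5 0 8

After move 5 (U):
7 1 4
6 0 2
5 3 8

After move 6 (U):
7 0 4
6 1 2
5 3 8

After move 7 (R):
7 4 0
6 1 2
5 3 8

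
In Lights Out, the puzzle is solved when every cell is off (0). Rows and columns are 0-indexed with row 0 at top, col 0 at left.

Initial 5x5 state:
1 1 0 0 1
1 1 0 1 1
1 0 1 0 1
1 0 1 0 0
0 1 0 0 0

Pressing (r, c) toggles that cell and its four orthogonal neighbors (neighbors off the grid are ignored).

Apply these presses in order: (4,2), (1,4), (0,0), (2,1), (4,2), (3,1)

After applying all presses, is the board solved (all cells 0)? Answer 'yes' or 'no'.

After press 1 at (4,2):
1 1 0 0 1
1 1 0 1 1
1 0 1 0 1
1 0 0 0 0
0 0 1 1 0

After press 2 at (1,4):
1 1 0 0 0
1 1 0 0 0
1 0 1 0 0
1 0 0 0 0
0 0 1 1 0

After press 3 at (0,0):
0 0 0 0 0
0 1 0 0 0
1 0 1 0 0
1 0 0 0 0
0 0 1 1 0

After press 4 at (2,1):
0 0 0 0 0
0 0 0 0 0
0 1 0 0 0
1 1 0 0 0
0 0 1 1 0

After press 5 at (4,2):
0 0 0 0 0
0 0 0 0 0
0 1 0 0 0
1 1 1 0 0
0 1 0 0 0

After press 6 at (3,1):
0 0 0 0 0
0 0 0 0 0
0 0 0 0 0
0 0 0 0 0
0 0 0 0 0

Lights still on: 0

Answer: yes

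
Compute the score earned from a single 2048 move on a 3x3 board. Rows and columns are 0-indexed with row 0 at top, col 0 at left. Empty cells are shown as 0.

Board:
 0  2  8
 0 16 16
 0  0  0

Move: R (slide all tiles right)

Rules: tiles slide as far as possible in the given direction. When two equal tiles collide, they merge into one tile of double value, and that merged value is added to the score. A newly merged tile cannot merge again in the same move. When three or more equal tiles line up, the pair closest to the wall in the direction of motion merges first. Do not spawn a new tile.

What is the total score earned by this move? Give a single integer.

Answer: 32

Derivation:
Slide right:
row 0: [0, 2, 8] -> [0, 2, 8]  score +0 (running 0)
row 1: [0, 16, 16] -> [0, 0, 32]  score +32 (running 32)
row 2: [0, 0, 0] -> [0, 0, 0]  score +0 (running 32)
Board after move:
 0  2  8
 0  0 32
 0  0  0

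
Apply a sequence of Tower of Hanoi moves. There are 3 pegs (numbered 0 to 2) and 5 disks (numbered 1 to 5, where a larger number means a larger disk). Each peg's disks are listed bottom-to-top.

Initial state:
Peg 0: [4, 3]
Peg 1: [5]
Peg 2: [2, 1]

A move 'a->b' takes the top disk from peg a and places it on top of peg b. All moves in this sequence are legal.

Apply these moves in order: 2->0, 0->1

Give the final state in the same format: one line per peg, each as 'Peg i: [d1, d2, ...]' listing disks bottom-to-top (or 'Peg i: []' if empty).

Answer: Peg 0: [4, 3]
Peg 1: [5, 1]
Peg 2: [2]

Derivation:
After move 1 (2->0):
Peg 0: [4, 3, 1]
Peg 1: [5]
Peg 2: [2]

After move 2 (0->1):
Peg 0: [4, 3]
Peg 1: [5, 1]
Peg 2: [2]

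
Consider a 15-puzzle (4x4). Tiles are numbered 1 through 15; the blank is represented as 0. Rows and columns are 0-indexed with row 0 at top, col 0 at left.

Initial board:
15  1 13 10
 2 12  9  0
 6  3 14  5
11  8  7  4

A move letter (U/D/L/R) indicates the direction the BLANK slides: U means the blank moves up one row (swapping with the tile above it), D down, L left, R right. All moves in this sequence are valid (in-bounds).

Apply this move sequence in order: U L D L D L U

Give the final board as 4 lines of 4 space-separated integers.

Answer: 15  1  9 13
 0  3 12 10
 2  6 14  5
11  8  7  4

Derivation:
After move 1 (U):
15  1 13  0
 2 12  9 10
 6  3 14  5
11  8  7  4

After move 2 (L):
15  1  0 13
 2 12  9 10
 6  3 14  5
11  8  7  4

After move 3 (D):
15  1  9 13
 2 12  0 10
 6  3 14  5
11  8  7  4

After move 4 (L):
15  1  9 13
 2  0 12 10
 6  3 14  5
11  8  7  4

After move 5 (D):
15  1  9 13
 2  3 12 10
 6  0 14  5
11  8  7  4

After move 6 (L):
15  1  9 13
 2  3 12 10
 0  6 14  5
11  8  7  4

After move 7 (U):
15  1  9 13
 0  3 12 10
 2  6 14  5
11  8  7  4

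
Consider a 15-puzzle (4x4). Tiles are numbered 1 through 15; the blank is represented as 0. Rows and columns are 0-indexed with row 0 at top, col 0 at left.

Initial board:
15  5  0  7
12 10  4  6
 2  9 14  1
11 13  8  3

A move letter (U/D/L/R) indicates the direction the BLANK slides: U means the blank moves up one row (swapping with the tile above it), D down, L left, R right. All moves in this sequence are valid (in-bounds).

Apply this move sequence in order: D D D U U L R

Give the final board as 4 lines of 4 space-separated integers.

Answer: 15  5  4  7
12 10  0  6
 2  9 14  1
11 13  8  3

Derivation:
After move 1 (D):
15  5  4  7
12 10  0  6
 2  9 14  1
11 13  8  3

After move 2 (D):
15  5  4  7
12 10 14  6
 2  9  0  1
11 13  8  3

After move 3 (D):
15  5  4  7
12 10 14  6
 2  9  8  1
11 13  0  3

After move 4 (U):
15  5  4  7
12 10 14  6
 2  9  0  1
11 13  8  3

After move 5 (U):
15  5  4  7
12 10  0  6
 2  9 14  1
11 13  8  3

After move 6 (L):
15  5  4  7
12  0 10  6
 2  9 14  1
11 13  8  3

After move 7 (R):
15  5  4  7
12 10  0  6
 2  9 14  1
11 13  8  3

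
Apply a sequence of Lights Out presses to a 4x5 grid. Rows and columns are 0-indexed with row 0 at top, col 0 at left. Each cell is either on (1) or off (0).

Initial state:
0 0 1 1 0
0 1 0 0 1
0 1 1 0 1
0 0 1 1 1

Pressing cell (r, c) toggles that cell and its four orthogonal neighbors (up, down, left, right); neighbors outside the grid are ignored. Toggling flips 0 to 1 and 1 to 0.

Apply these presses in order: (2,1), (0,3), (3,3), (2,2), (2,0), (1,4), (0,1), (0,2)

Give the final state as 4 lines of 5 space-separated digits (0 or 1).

After press 1 at (2,1):
0 0 1 1 0
0 0 0 0 1
1 0 0 0 1
0 1 1 1 1

After press 2 at (0,3):
0 0 0 0 1
0 0 0 1 1
1 0 0 0 1
0 1 1 1 1

After press 3 at (3,3):
0 0 0 0 1
0 0 0 1 1
1 0 0 1 1
0 1 0 0 0

After press 4 at (2,2):
0 0 0 0 1
0 0 1 1 1
1 1 1 0 1
0 1 1 0 0

After press 5 at (2,0):
0 0 0 0 1
1 0 1 1 1
0 0 1 0 1
1 1 1 0 0

After press 6 at (1,4):
0 0 0 0 0
1 0 1 0 0
0 0 1 0 0
1 1 1 0 0

After press 7 at (0,1):
1 1 1 0 0
1 1 1 0 0
0 0 1 0 0
1 1 1 0 0

After press 8 at (0,2):
1 0 0 1 0
1 1 0 0 0
0 0 1 0 0
1 1 1 0 0

Answer: 1 0 0 1 0
1 1 0 0 0
0 0 1 0 0
1 1 1 0 0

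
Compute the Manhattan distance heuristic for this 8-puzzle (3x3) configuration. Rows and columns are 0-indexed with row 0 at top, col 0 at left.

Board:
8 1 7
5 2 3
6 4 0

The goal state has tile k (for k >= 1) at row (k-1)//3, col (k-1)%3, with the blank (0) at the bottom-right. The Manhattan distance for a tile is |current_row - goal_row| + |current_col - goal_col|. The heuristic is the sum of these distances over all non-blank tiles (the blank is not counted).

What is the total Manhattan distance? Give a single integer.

Tile 8: (0,0)->(2,1) = 3
Tile 1: (0,1)->(0,0) = 1
Tile 7: (0,2)->(2,0) = 4
Tile 5: (1,0)->(1,1) = 1
Tile 2: (1,1)->(0,1) = 1
Tile 3: (1,2)->(0,2) = 1
Tile 6: (2,0)->(1,2) = 3
Tile 4: (2,1)->(1,0) = 2
Sum: 3 + 1 + 4 + 1 + 1 + 1 + 3 + 2 = 16

Answer: 16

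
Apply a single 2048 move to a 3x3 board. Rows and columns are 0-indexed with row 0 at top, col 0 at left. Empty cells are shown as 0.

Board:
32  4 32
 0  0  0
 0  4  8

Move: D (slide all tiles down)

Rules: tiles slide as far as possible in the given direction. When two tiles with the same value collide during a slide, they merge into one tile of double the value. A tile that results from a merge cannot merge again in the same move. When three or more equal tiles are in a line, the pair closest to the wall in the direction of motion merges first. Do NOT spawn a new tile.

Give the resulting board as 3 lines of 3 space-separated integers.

Slide down:
col 0: [32, 0, 0] -> [0, 0, 32]
col 1: [4, 0, 4] -> [0, 0, 8]
col 2: [32, 0, 8] -> [0, 32, 8]

Answer:  0  0  0
 0  0 32
32  8  8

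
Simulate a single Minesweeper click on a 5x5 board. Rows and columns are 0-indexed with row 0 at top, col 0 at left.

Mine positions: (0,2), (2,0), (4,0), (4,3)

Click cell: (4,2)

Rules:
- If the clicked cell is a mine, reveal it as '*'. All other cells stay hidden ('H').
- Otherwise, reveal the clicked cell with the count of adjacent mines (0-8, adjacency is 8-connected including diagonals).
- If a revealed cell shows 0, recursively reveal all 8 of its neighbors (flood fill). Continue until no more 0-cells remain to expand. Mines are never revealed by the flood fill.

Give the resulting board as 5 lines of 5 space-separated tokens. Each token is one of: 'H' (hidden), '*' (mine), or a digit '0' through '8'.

H H H H H
H H H H H
H H H H H
H H H H H
H H 1 H H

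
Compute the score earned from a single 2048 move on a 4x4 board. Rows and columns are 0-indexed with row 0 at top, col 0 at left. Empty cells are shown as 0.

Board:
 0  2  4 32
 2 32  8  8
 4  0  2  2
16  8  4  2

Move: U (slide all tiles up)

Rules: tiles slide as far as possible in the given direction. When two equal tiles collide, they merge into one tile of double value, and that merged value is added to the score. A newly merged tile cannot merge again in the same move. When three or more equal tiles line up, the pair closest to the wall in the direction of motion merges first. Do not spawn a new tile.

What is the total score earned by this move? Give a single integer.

Answer: 4

Derivation:
Slide up:
col 0: [0, 2, 4, 16] -> [2, 4, 16, 0]  score +0 (running 0)
col 1: [2, 32, 0, 8] -> [2, 32, 8, 0]  score +0 (running 0)
col 2: [4, 8, 2, 4] -> [4, 8, 2, 4]  score +0 (running 0)
col 3: [32, 8, 2, 2] -> [32, 8, 4, 0]  score +4 (running 4)
Board after move:
 2  2  4 32
 4 32  8  8
16  8  2  4
 0  0  4  0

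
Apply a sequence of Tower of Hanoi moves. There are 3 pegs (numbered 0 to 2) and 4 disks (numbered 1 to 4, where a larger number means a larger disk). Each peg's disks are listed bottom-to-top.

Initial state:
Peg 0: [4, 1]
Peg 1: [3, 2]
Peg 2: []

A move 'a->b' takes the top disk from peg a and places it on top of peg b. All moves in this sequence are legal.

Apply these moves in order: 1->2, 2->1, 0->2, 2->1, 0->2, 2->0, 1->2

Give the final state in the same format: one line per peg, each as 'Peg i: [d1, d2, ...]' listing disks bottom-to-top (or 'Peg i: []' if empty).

Answer: Peg 0: [4]
Peg 1: [3, 2]
Peg 2: [1]

Derivation:
After move 1 (1->2):
Peg 0: [4, 1]
Peg 1: [3]
Peg 2: [2]

After move 2 (2->1):
Peg 0: [4, 1]
Peg 1: [3, 2]
Peg 2: []

After move 3 (0->2):
Peg 0: [4]
Peg 1: [3, 2]
Peg 2: [1]

After move 4 (2->1):
Peg 0: [4]
Peg 1: [3, 2, 1]
Peg 2: []

After move 5 (0->2):
Peg 0: []
Peg 1: [3, 2, 1]
Peg 2: [4]

After move 6 (2->0):
Peg 0: [4]
Peg 1: [3, 2, 1]
Peg 2: []

After move 7 (1->2):
Peg 0: [4]
Peg 1: [3, 2]
Peg 2: [1]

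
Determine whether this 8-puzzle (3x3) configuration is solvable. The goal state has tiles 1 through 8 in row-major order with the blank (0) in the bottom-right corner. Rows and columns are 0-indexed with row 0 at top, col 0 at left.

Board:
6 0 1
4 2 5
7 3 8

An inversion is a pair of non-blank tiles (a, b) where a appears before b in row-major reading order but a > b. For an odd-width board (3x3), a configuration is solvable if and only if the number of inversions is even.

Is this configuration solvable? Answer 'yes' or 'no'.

Inversions (pairs i<j in row-major order where tile[i] > tile[j] > 0): 9
9 is odd, so the puzzle is not solvable.

Answer: no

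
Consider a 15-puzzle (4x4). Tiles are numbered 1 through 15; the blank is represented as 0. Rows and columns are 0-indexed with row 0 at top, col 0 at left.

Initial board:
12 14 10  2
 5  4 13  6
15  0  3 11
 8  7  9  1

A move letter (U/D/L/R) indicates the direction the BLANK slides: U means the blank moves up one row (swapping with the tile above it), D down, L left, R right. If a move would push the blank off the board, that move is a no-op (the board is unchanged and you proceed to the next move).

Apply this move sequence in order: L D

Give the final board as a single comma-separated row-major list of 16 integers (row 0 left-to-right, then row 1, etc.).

Answer: 12, 14, 10, 2, 5, 4, 13, 6, 8, 15, 3, 11, 0, 7, 9, 1

Derivation:
After move 1 (L):
12 14 10  2
 5  4 13  6
 0 15  3 11
 8  7  9  1

After move 2 (D):
12 14 10  2
 5  4 13  6
 8 15  3 11
 0  7  9  1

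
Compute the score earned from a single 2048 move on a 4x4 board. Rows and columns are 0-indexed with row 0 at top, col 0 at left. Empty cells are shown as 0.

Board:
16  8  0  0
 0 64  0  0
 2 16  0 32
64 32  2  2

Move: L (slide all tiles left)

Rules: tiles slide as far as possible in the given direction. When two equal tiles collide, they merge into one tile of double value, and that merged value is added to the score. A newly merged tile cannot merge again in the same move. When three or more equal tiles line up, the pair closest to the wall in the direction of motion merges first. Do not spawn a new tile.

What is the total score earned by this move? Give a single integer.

Answer: 4

Derivation:
Slide left:
row 0: [16, 8, 0, 0] -> [16, 8, 0, 0]  score +0 (running 0)
row 1: [0, 64, 0, 0] -> [64, 0, 0, 0]  score +0 (running 0)
row 2: [2, 16, 0, 32] -> [2, 16, 32, 0]  score +0 (running 0)
row 3: [64, 32, 2, 2] -> [64, 32, 4, 0]  score +4 (running 4)
Board after move:
16  8  0  0
64  0  0  0
 2 16 32  0
64 32  4  0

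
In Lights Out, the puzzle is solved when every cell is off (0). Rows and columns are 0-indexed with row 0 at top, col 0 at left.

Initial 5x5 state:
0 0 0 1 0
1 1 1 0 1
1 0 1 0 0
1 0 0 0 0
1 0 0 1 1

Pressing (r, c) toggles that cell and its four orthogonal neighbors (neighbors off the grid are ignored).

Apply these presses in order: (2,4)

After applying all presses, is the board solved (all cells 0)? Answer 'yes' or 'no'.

Answer: no

Derivation:
After press 1 at (2,4):
0 0 0 1 0
1 1 1 0 0
1 0 1 1 1
1 0 0 0 1
1 0 0 1 1

Lights still on: 13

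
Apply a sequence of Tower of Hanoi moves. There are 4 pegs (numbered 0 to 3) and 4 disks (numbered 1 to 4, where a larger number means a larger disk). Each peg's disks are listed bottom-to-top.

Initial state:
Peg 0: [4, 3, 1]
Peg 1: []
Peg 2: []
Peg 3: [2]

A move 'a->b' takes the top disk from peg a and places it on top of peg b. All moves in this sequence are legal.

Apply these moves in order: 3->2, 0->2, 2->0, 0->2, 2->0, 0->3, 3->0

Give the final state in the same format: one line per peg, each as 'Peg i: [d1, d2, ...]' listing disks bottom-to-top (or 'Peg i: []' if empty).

After move 1 (3->2):
Peg 0: [4, 3, 1]
Peg 1: []
Peg 2: [2]
Peg 3: []

After move 2 (0->2):
Peg 0: [4, 3]
Peg 1: []
Peg 2: [2, 1]
Peg 3: []

After move 3 (2->0):
Peg 0: [4, 3, 1]
Peg 1: []
Peg 2: [2]
Peg 3: []

After move 4 (0->2):
Peg 0: [4, 3]
Peg 1: []
Peg 2: [2, 1]
Peg 3: []

After move 5 (2->0):
Peg 0: [4, 3, 1]
Peg 1: []
Peg 2: [2]
Peg 3: []

After move 6 (0->3):
Peg 0: [4, 3]
Peg 1: []
Peg 2: [2]
Peg 3: [1]

After move 7 (3->0):
Peg 0: [4, 3, 1]
Peg 1: []
Peg 2: [2]
Peg 3: []

Answer: Peg 0: [4, 3, 1]
Peg 1: []
Peg 2: [2]
Peg 3: []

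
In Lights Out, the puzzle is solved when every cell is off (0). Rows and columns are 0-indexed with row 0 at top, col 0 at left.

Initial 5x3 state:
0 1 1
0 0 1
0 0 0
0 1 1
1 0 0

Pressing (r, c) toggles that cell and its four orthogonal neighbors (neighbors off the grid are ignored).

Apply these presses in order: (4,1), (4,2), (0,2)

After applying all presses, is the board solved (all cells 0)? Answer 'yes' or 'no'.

Answer: yes

Derivation:
After press 1 at (4,1):
0 1 1
0 0 1
0 0 0
0 0 1
0 1 1

After press 2 at (4,2):
0 1 1
0 0 1
0 0 0
0 0 0
0 0 0

After press 3 at (0,2):
0 0 0
0 0 0
0 0 0
0 0 0
0 0 0

Lights still on: 0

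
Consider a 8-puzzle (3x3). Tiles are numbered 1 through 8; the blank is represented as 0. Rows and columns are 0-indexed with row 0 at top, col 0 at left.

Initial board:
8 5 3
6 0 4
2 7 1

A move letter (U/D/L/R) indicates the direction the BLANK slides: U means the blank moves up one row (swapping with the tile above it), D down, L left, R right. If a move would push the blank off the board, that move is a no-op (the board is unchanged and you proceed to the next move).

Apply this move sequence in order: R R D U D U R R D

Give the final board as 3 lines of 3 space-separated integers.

After move 1 (R):
8 5 3
6 4 0
2 7 1

After move 2 (R):
8 5 3
6 4 0
2 7 1

After move 3 (D):
8 5 3
6 4 1
2 7 0

After move 4 (U):
8 5 3
6 4 0
2 7 1

After move 5 (D):
8 5 3
6 4 1
2 7 0

After move 6 (U):
8 5 3
6 4 0
2 7 1

After move 7 (R):
8 5 3
6 4 0
2 7 1

After move 8 (R):
8 5 3
6 4 0
2 7 1

After move 9 (D):
8 5 3
6 4 1
2 7 0

Answer: 8 5 3
6 4 1
2 7 0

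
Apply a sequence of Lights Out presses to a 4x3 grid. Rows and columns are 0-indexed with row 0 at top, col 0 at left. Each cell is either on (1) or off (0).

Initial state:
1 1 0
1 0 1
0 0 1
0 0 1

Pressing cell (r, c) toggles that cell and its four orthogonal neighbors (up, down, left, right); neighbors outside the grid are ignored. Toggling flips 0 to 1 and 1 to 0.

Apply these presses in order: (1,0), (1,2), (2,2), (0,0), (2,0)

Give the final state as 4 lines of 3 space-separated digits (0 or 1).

After press 1 at (1,0):
0 1 0
0 1 1
1 0 1
0 0 1

After press 2 at (1,2):
0 1 1
0 0 0
1 0 0
0 0 1

After press 3 at (2,2):
0 1 1
0 0 1
1 1 1
0 0 0

After press 4 at (0,0):
1 0 1
1 0 1
1 1 1
0 0 0

After press 5 at (2,0):
1 0 1
0 0 1
0 0 1
1 0 0

Answer: 1 0 1
0 0 1
0 0 1
1 0 0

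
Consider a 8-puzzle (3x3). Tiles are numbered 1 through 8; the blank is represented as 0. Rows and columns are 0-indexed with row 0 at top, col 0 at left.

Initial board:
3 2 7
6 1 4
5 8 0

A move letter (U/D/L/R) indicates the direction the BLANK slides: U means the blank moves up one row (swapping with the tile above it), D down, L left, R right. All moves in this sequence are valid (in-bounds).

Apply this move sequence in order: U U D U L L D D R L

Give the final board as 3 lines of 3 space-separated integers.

Answer: 6 3 2
5 1 7
0 8 4

Derivation:
After move 1 (U):
3 2 7
6 1 0
5 8 4

After move 2 (U):
3 2 0
6 1 7
5 8 4

After move 3 (D):
3 2 7
6 1 0
5 8 4

After move 4 (U):
3 2 0
6 1 7
5 8 4

After move 5 (L):
3 0 2
6 1 7
5 8 4

After move 6 (L):
0 3 2
6 1 7
5 8 4

After move 7 (D):
6 3 2
0 1 7
5 8 4

After move 8 (D):
6 3 2
5 1 7
0 8 4

After move 9 (R):
6 3 2
5 1 7
8 0 4

After move 10 (L):
6 3 2
5 1 7
0 8 4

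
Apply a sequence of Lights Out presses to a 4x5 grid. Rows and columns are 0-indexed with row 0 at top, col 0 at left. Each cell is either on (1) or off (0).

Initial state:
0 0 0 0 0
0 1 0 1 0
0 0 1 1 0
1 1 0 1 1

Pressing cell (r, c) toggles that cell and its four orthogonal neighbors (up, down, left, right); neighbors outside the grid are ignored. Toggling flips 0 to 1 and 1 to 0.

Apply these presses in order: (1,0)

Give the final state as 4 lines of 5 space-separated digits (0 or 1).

Answer: 1 0 0 0 0
1 0 0 1 0
1 0 1 1 0
1 1 0 1 1

Derivation:
After press 1 at (1,0):
1 0 0 0 0
1 0 0 1 0
1 0 1 1 0
1 1 0 1 1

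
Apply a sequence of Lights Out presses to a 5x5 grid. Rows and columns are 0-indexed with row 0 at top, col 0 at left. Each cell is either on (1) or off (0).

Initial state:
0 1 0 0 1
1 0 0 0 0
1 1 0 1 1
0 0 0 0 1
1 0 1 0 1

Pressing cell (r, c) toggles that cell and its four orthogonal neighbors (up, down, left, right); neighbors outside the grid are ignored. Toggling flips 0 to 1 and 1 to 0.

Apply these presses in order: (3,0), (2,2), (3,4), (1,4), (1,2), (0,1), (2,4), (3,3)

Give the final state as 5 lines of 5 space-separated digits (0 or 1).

After press 1 at (3,0):
0 1 0 0 1
1 0 0 0 0
0 1 0 1 1
1 1 0 0 1
0 0 1 0 1

After press 2 at (2,2):
0 1 0 0 1
1 0 1 0 0
0 0 1 0 1
1 1 1 0 1
0 0 1 0 1

After press 3 at (3,4):
0 1 0 0 1
1 0 1 0 0
0 0 1 0 0
1 1 1 1 0
0 0 1 0 0

After press 4 at (1,4):
0 1 0 0 0
1 0 1 1 1
0 0 1 0 1
1 1 1 1 0
0 0 1 0 0

After press 5 at (1,2):
0 1 1 0 0
1 1 0 0 1
0 0 0 0 1
1 1 1 1 0
0 0 1 0 0

After press 6 at (0,1):
1 0 0 0 0
1 0 0 0 1
0 0 0 0 1
1 1 1 1 0
0 0 1 0 0

After press 7 at (2,4):
1 0 0 0 0
1 0 0 0 0
0 0 0 1 0
1 1 1 1 1
0 0 1 0 0

After press 8 at (3,3):
1 0 0 0 0
1 0 0 0 0
0 0 0 0 0
1 1 0 0 0
0 0 1 1 0

Answer: 1 0 0 0 0
1 0 0 0 0
0 0 0 0 0
1 1 0 0 0
0 0 1 1 0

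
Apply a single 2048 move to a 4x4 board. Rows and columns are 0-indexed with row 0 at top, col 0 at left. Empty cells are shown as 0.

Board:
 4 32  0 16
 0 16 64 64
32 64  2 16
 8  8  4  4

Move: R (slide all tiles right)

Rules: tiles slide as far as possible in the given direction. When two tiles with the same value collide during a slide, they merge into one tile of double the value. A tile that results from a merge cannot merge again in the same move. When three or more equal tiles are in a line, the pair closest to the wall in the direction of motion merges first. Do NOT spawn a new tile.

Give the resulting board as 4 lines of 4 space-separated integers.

Slide right:
row 0: [4, 32, 0, 16] -> [0, 4, 32, 16]
row 1: [0, 16, 64, 64] -> [0, 0, 16, 128]
row 2: [32, 64, 2, 16] -> [32, 64, 2, 16]
row 3: [8, 8, 4, 4] -> [0, 0, 16, 8]

Answer:   0   4  32  16
  0   0  16 128
 32  64   2  16
  0   0  16   8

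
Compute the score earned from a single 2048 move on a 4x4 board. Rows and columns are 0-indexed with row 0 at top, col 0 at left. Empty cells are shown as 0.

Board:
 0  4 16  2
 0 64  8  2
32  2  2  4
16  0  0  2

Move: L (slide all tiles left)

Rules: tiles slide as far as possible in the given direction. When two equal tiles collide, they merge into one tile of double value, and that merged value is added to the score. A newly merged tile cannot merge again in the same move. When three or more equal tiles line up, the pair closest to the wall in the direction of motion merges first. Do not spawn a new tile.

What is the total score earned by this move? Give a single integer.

Answer: 4

Derivation:
Slide left:
row 0: [0, 4, 16, 2] -> [4, 16, 2, 0]  score +0 (running 0)
row 1: [0, 64, 8, 2] -> [64, 8, 2, 0]  score +0 (running 0)
row 2: [32, 2, 2, 4] -> [32, 4, 4, 0]  score +4 (running 4)
row 3: [16, 0, 0, 2] -> [16, 2, 0, 0]  score +0 (running 4)
Board after move:
 4 16  2  0
64  8  2  0
32  4  4  0
16  2  0  0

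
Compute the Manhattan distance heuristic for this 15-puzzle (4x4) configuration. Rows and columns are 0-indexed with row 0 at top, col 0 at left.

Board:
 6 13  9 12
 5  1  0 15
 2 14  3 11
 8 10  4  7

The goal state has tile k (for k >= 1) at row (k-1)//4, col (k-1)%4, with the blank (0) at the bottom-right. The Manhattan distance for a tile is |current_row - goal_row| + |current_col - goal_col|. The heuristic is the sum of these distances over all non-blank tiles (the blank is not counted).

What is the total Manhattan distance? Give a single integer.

Answer: 37

Derivation:
Tile 6: at (0,0), goal (1,1), distance |0-1|+|0-1| = 2
Tile 13: at (0,1), goal (3,0), distance |0-3|+|1-0| = 4
Tile 9: at (0,2), goal (2,0), distance |0-2|+|2-0| = 4
Tile 12: at (0,3), goal (2,3), distance |0-2|+|3-3| = 2
Tile 5: at (1,0), goal (1,0), distance |1-1|+|0-0| = 0
Tile 1: at (1,1), goal (0,0), distance |1-0|+|1-0| = 2
Tile 15: at (1,3), goal (3,2), distance |1-3|+|3-2| = 3
Tile 2: at (2,0), goal (0,1), distance |2-0|+|0-1| = 3
Tile 14: at (2,1), goal (3,1), distance |2-3|+|1-1| = 1
Tile 3: at (2,2), goal (0,2), distance |2-0|+|2-2| = 2
Tile 11: at (2,3), goal (2,2), distance |2-2|+|3-2| = 1
Tile 8: at (3,0), goal (1,3), distance |3-1|+|0-3| = 5
Tile 10: at (3,1), goal (2,1), distance |3-2|+|1-1| = 1
Tile 4: at (3,2), goal (0,3), distance |3-0|+|2-3| = 4
Tile 7: at (3,3), goal (1,2), distance |3-1|+|3-2| = 3
Sum: 2 + 4 + 4 + 2 + 0 + 2 + 3 + 3 + 1 + 2 + 1 + 5 + 1 + 4 + 3 = 37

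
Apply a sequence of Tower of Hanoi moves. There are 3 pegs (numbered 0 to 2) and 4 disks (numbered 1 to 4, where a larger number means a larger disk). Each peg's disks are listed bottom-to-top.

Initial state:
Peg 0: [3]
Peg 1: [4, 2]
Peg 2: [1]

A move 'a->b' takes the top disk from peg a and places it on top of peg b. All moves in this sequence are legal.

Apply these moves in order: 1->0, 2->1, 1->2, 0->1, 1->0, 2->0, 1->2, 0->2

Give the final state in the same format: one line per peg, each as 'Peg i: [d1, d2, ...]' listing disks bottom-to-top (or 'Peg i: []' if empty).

Answer: Peg 0: [3, 2]
Peg 1: []
Peg 2: [4, 1]

Derivation:
After move 1 (1->0):
Peg 0: [3, 2]
Peg 1: [4]
Peg 2: [1]

After move 2 (2->1):
Peg 0: [3, 2]
Peg 1: [4, 1]
Peg 2: []

After move 3 (1->2):
Peg 0: [3, 2]
Peg 1: [4]
Peg 2: [1]

After move 4 (0->1):
Peg 0: [3]
Peg 1: [4, 2]
Peg 2: [1]

After move 5 (1->0):
Peg 0: [3, 2]
Peg 1: [4]
Peg 2: [1]

After move 6 (2->0):
Peg 0: [3, 2, 1]
Peg 1: [4]
Peg 2: []

After move 7 (1->2):
Peg 0: [3, 2, 1]
Peg 1: []
Peg 2: [4]

After move 8 (0->2):
Peg 0: [3, 2]
Peg 1: []
Peg 2: [4, 1]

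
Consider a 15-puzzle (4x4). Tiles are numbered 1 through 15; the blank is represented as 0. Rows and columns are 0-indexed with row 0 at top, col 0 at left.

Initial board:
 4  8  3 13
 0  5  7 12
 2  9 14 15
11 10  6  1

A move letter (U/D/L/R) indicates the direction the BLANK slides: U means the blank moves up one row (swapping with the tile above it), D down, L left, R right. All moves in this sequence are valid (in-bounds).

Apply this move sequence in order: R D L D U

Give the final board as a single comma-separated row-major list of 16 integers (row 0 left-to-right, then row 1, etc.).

Answer: 4, 8, 3, 13, 5, 9, 7, 12, 0, 2, 14, 15, 11, 10, 6, 1

Derivation:
After move 1 (R):
 4  8  3 13
 5  0  7 12
 2  9 14 15
11 10  6  1

After move 2 (D):
 4  8  3 13
 5  9  7 12
 2  0 14 15
11 10  6  1

After move 3 (L):
 4  8  3 13
 5  9  7 12
 0  2 14 15
11 10  6  1

After move 4 (D):
 4  8  3 13
 5  9  7 12
11  2 14 15
 0 10  6  1

After move 5 (U):
 4  8  3 13
 5  9  7 12
 0  2 14 15
11 10  6  1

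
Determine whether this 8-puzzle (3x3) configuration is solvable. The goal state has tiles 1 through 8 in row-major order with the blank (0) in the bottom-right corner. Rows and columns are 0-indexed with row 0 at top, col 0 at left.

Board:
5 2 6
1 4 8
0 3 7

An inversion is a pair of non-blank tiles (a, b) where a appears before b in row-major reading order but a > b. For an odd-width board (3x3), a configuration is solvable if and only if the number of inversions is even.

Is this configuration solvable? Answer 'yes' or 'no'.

Answer: no

Derivation:
Inversions (pairs i<j in row-major order where tile[i] > tile[j] > 0): 11
11 is odd, so the puzzle is not solvable.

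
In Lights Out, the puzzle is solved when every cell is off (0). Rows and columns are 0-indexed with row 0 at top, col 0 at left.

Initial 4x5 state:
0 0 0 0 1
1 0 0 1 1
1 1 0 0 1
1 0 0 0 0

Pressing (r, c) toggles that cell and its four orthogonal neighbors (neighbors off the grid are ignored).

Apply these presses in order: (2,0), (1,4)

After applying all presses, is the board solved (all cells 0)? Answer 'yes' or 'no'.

After press 1 at (2,0):
0 0 0 0 1
0 0 0 1 1
0 0 0 0 1
0 0 0 0 0

After press 2 at (1,4):
0 0 0 0 0
0 0 0 0 0
0 0 0 0 0
0 0 0 0 0

Lights still on: 0

Answer: yes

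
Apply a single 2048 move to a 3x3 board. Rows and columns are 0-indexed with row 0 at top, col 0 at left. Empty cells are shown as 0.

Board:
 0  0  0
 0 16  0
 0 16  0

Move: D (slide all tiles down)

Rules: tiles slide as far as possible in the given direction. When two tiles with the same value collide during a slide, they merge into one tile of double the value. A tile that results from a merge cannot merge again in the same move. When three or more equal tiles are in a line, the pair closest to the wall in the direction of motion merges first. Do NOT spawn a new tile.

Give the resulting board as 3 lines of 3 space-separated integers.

Slide down:
col 0: [0, 0, 0] -> [0, 0, 0]
col 1: [0, 16, 16] -> [0, 0, 32]
col 2: [0, 0, 0] -> [0, 0, 0]

Answer:  0  0  0
 0  0  0
 0 32  0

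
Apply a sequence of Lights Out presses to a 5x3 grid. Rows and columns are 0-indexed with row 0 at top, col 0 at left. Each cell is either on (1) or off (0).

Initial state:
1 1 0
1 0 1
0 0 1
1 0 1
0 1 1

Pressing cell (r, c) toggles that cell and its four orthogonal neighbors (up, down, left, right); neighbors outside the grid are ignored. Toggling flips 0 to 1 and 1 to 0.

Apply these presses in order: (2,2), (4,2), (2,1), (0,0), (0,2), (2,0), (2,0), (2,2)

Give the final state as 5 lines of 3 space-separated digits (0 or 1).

After press 1 at (2,2):
1 1 0
1 0 0
0 1 0
1 0 0
0 1 1

After press 2 at (4,2):
1 1 0
1 0 0
0 1 0
1 0 1
0 0 0

After press 3 at (2,1):
1 1 0
1 1 0
1 0 1
1 1 1
0 0 0

After press 4 at (0,0):
0 0 0
0 1 0
1 0 1
1 1 1
0 0 0

After press 5 at (0,2):
0 1 1
0 1 1
1 0 1
1 1 1
0 0 0

After press 6 at (2,0):
0 1 1
1 1 1
0 1 1
0 1 1
0 0 0

After press 7 at (2,0):
0 1 1
0 1 1
1 0 1
1 1 1
0 0 0

After press 8 at (2,2):
0 1 1
0 1 0
1 1 0
1 1 0
0 0 0

Answer: 0 1 1
0 1 0
1 1 0
1 1 0
0 0 0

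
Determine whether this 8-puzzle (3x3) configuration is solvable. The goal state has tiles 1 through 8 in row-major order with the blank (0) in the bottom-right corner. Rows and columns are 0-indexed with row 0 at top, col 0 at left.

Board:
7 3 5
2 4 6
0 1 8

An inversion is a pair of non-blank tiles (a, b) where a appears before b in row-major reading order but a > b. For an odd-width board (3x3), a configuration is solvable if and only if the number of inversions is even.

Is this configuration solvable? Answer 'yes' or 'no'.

Answer: yes

Derivation:
Inversions (pairs i<j in row-major order where tile[i] > tile[j] > 0): 14
14 is even, so the puzzle is solvable.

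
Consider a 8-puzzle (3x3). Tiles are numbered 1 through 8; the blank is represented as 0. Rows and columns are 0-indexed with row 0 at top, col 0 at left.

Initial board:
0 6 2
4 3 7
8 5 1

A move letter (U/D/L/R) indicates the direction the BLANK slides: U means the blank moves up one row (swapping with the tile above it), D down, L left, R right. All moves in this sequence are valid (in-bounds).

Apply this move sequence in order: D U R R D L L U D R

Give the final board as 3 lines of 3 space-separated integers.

Answer: 6 2 7
4 0 3
8 5 1

Derivation:
After move 1 (D):
4 6 2
0 3 7
8 5 1

After move 2 (U):
0 6 2
4 3 7
8 5 1

After move 3 (R):
6 0 2
4 3 7
8 5 1

After move 4 (R):
6 2 0
4 3 7
8 5 1

After move 5 (D):
6 2 7
4 3 0
8 5 1

After move 6 (L):
6 2 7
4 0 3
8 5 1

After move 7 (L):
6 2 7
0 4 3
8 5 1

After move 8 (U):
0 2 7
6 4 3
8 5 1

After move 9 (D):
6 2 7
0 4 3
8 5 1

After move 10 (R):
6 2 7
4 0 3
8 5 1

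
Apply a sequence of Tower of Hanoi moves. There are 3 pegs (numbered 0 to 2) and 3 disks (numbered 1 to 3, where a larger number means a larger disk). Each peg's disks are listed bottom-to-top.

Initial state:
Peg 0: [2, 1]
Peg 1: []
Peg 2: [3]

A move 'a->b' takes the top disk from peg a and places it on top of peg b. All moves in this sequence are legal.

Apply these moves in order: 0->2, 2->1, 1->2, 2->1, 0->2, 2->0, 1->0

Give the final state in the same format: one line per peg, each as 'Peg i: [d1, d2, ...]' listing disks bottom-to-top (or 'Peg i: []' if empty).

Answer: Peg 0: [2, 1]
Peg 1: []
Peg 2: [3]

Derivation:
After move 1 (0->2):
Peg 0: [2]
Peg 1: []
Peg 2: [3, 1]

After move 2 (2->1):
Peg 0: [2]
Peg 1: [1]
Peg 2: [3]

After move 3 (1->2):
Peg 0: [2]
Peg 1: []
Peg 2: [3, 1]

After move 4 (2->1):
Peg 0: [2]
Peg 1: [1]
Peg 2: [3]

After move 5 (0->2):
Peg 0: []
Peg 1: [1]
Peg 2: [3, 2]

After move 6 (2->0):
Peg 0: [2]
Peg 1: [1]
Peg 2: [3]

After move 7 (1->0):
Peg 0: [2, 1]
Peg 1: []
Peg 2: [3]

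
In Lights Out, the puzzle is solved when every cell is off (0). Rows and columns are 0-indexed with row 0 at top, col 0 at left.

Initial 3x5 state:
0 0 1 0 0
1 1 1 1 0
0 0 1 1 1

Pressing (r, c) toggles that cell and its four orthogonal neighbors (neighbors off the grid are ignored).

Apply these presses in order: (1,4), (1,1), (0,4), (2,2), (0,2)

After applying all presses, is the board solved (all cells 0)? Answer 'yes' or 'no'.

After press 1 at (1,4):
0 0 1 0 1
1 1 1 0 1
0 0 1 1 0

After press 2 at (1,1):
0 1 1 0 1
0 0 0 0 1
0 1 1 1 0

After press 3 at (0,4):
0 1 1 1 0
0 0 0 0 0
0 1 1 1 0

After press 4 at (2,2):
0 1 1 1 0
0 0 1 0 0
0 0 0 0 0

After press 5 at (0,2):
0 0 0 0 0
0 0 0 0 0
0 0 0 0 0

Lights still on: 0

Answer: yes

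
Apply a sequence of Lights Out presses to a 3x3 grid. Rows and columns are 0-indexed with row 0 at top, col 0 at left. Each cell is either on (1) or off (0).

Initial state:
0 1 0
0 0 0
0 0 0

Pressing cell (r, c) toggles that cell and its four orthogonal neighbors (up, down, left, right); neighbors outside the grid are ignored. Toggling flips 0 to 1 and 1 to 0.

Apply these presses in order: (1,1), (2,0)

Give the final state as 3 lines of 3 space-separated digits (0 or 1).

Answer: 0 0 0
0 1 1
1 0 0

Derivation:
After press 1 at (1,1):
0 0 0
1 1 1
0 1 0

After press 2 at (2,0):
0 0 0
0 1 1
1 0 0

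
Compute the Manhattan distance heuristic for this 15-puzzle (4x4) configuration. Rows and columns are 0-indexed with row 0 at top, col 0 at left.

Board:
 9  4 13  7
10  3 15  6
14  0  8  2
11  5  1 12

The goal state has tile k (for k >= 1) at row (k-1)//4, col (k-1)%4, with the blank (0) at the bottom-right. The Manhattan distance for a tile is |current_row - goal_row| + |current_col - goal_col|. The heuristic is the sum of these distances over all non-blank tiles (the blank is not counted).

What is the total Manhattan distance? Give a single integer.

Tile 9: at (0,0), goal (2,0), distance |0-2|+|0-0| = 2
Tile 4: at (0,1), goal (0,3), distance |0-0|+|1-3| = 2
Tile 13: at (0,2), goal (3,0), distance |0-3|+|2-0| = 5
Tile 7: at (0,3), goal (1,2), distance |0-1|+|3-2| = 2
Tile 10: at (1,0), goal (2,1), distance |1-2|+|0-1| = 2
Tile 3: at (1,1), goal (0,2), distance |1-0|+|1-2| = 2
Tile 15: at (1,2), goal (3,2), distance |1-3|+|2-2| = 2
Tile 6: at (1,3), goal (1,1), distance |1-1|+|3-1| = 2
Tile 14: at (2,0), goal (3,1), distance |2-3|+|0-1| = 2
Tile 8: at (2,2), goal (1,3), distance |2-1|+|2-3| = 2
Tile 2: at (2,3), goal (0,1), distance |2-0|+|3-1| = 4
Tile 11: at (3,0), goal (2,2), distance |3-2|+|0-2| = 3
Tile 5: at (3,1), goal (1,0), distance |3-1|+|1-0| = 3
Tile 1: at (3,2), goal (0,0), distance |3-0|+|2-0| = 5
Tile 12: at (3,3), goal (2,3), distance |3-2|+|3-3| = 1
Sum: 2 + 2 + 5 + 2 + 2 + 2 + 2 + 2 + 2 + 2 + 4 + 3 + 3 + 5 + 1 = 39

Answer: 39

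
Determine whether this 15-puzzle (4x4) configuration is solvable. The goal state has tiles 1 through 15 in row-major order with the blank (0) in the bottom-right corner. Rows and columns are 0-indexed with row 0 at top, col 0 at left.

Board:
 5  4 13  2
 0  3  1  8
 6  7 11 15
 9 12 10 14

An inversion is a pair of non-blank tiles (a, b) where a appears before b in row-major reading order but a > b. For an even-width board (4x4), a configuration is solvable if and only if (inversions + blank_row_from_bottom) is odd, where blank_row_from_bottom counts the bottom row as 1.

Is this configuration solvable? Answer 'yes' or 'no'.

Inversions: 28
Blank is in row 1 (0-indexed from top), which is row 3 counting from the bottom (bottom = 1).
28 + 3 = 31, which is odd, so the puzzle is solvable.

Answer: yes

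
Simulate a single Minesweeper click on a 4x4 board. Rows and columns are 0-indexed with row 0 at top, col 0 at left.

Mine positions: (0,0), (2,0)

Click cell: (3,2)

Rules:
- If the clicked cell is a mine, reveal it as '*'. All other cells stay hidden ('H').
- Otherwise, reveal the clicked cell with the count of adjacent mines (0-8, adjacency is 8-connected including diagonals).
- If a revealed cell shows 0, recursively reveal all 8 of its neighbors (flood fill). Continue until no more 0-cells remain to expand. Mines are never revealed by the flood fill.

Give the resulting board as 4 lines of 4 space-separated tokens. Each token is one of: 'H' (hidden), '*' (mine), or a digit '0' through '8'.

H 1 0 0
H 2 0 0
H 1 0 0
H 1 0 0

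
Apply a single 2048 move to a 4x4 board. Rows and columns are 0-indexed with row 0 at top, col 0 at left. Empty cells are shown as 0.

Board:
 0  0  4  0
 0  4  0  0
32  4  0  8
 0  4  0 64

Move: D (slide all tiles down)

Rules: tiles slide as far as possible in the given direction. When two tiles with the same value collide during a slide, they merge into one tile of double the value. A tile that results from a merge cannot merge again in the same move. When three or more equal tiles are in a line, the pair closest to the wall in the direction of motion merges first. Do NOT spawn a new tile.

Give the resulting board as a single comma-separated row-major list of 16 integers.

Answer: 0, 0, 0, 0, 0, 0, 0, 0, 0, 4, 0, 8, 32, 8, 4, 64

Derivation:
Slide down:
col 0: [0, 0, 32, 0] -> [0, 0, 0, 32]
col 1: [0, 4, 4, 4] -> [0, 0, 4, 8]
col 2: [4, 0, 0, 0] -> [0, 0, 0, 4]
col 3: [0, 0, 8, 64] -> [0, 0, 8, 64]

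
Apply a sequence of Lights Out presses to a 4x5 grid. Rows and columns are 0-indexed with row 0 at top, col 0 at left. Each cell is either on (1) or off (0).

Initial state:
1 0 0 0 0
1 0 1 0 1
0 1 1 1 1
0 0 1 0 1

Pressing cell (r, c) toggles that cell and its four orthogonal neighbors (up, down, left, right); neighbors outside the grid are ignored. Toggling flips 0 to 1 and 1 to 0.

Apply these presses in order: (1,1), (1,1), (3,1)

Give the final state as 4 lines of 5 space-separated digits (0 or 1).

After press 1 at (1,1):
1 1 0 0 0
0 1 0 0 1
0 0 1 1 1
0 0 1 0 1

After press 2 at (1,1):
1 0 0 0 0
1 0 1 0 1
0 1 1 1 1
0 0 1 0 1

After press 3 at (3,1):
1 0 0 0 0
1 0 1 0 1
0 0 1 1 1
1 1 0 0 1

Answer: 1 0 0 0 0
1 0 1 0 1
0 0 1 1 1
1 1 0 0 1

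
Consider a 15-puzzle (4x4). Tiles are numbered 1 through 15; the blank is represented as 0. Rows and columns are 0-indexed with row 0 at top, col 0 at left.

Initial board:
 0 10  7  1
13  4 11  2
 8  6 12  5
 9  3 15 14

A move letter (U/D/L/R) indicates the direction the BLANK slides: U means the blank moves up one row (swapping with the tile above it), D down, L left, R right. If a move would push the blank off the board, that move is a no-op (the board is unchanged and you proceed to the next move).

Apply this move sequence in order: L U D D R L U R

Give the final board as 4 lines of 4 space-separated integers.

After move 1 (L):
 0 10  7  1
13  4 11  2
 8  6 12  5
 9  3 15 14

After move 2 (U):
 0 10  7  1
13  4 11  2
 8  6 12  5
 9  3 15 14

After move 3 (D):
13 10  7  1
 0  4 11  2
 8  6 12  5
 9  3 15 14

After move 4 (D):
13 10  7  1
 8  4 11  2
 0  6 12  5
 9  3 15 14

After move 5 (R):
13 10  7  1
 8  4 11  2
 6  0 12  5
 9  3 15 14

After move 6 (L):
13 10  7  1
 8  4 11  2
 0  6 12  5
 9  3 15 14

After move 7 (U):
13 10  7  1
 0  4 11  2
 8  6 12  5
 9  3 15 14

After move 8 (R):
13 10  7  1
 4  0 11  2
 8  6 12  5
 9  3 15 14

Answer: 13 10  7  1
 4  0 11  2
 8  6 12  5
 9  3 15 14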